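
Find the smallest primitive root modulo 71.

7

φ(71) = 71 − 1 = 70 = 2 · 5 · 7.
Test candidates g = 2, 3, … against the prime factors q ∈ {2, 5, 7} of φ(71): g is a generator iff g^(70/q) ≢ 1 for every such q.
g = 2: 2^35 ≡ 1 — hits 1, so not a primitive root.
g = 3: 3^35 ≡ 1 — hits 1, so not a primitive root.
g = 4: 4^35 ≡ 1 — hits 1, so not a primitive root.
g = 5: 5^35 ≡ 1 — hits 1, so not a primitive root.
g = 6: 6^35 ≡ 1 — hits 1, so not a primitive root.
g = 7: 7^35 ≡ 70; 7^14 ≡ 54; 7^10 ≡ 45 — none is 1, so 7 is a primitive root.
So 7 is the smallest generator of (Z/71Z)^×.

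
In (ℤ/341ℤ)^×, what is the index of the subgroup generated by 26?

10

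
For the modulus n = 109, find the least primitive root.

6

φ(109) = 109 − 1 = 108 = 2^2 · 3^3.
g is a primitive root iff g^(108/q) ≢ 1 (mod 109) for each prime q ∈ {2, 3}.
g = 2: 2^54 ≡ 108; 2^36 ≡ 1 — hits 1, so not a primitive root.
g = 3: 3^54 ≡ 1 — hits 1, so not a primitive root.
g = 4: 4^54 ≡ 1 — hits 1, so not a primitive root.
g = 5: 5^54 ≡ 1 — hits 1, so not a primitive root.
g = 6: 6^54 ≡ 108; 6^36 ≡ 63 — none is 1, so 6 is a primitive root.
Hence the least primitive root of 109 is 6.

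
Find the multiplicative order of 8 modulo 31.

By Lagrange's theorem, ord_31(8) divides φ(31) = 31 − 1 = 30 = 2 · 3 · 5.
Divisors of 30: 1, 2, 3, 5, 6, 10, 15, 30.
Evaluate successive powers at the divisors of 30:
8^1 ≡ 8 (mod 31)
8^2 ≡ 2 (mod 31)
8^3 ≡ 16 (mod 31)
8^5 ≡ 1 (mod 31) ✓
Hence ord(8) = 5.

5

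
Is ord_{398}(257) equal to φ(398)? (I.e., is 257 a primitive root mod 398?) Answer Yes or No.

No

φ(398) = φ(2)·φ(199) = 1·198 = 198 = 2 · 3^2 · 11.
An element g generates (Z/398Z)^× iff g^(198/q) ≢ 1 (mod 398) for each prime q ∈ {2, 3, 11}.
257^99 ≡ 1 (mod 398)  [q = 2: ≡ 1 ✗]
257^66 ≡ 291 (mod 398)  [q = 3: ≢ 1 ✓]
257^18 ≡ 1 (mod 398)  [q = 11: ≡ 1 ✗]
257^99 ≡ 1 shows ord(257) | 99, strictly less than φ(398); not a primitive root.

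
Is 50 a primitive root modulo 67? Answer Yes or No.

Yes

φ(67) = 67 − 1 = 66 = 2 · 3 · 11.
An element g generates (Z/67Z)^× iff g^(66/q) ≢ 1 (mod 67) for each prime q ∈ {2, 3, 11}.
50^33 ≡ 66 (mod 67)  [q = 2: ≢ 1 ✓]
50^22 ≡ 37 (mod 67)  [q = 3: ≢ 1 ✓]
50^6 ≡ 15 (mod 67)  [q = 11: ≢ 1 ✓]
Every test exponent gives a nontrivial residue, hence 50 generates the full group.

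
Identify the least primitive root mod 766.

φ(766) = φ(2)·φ(383) = 1·382 = 382 = 2 · 191.
g is a primitive root iff g^(382/q) ≢ 1 (mod 766) for each prime q ∈ {2, 191}.
g = 2: gcd(2, 766) = 2 > 1, not a unit — skip.
g = 3: 3^191 ≡ 1 — hits 1, so not a primitive root.
g = 4: gcd(4, 766) = 2 > 1, not a unit — skip.
g = 5: 5^191 ≡ 765; 5^2 ≡ 25 — none is 1, so 5 is a primitive root.
The smallest primitive root modulo 766 is 5.

5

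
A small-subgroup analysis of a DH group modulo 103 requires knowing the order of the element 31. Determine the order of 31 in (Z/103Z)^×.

34

The order of 31 must divide φ(103) = 103 − 1 = 102 = 2 · 3 · 17.
Divisors of 102: 1, 2, 3, 6, 17, 34, 51, 102.
Test each divisor d:
31^1 ≡ 31
31^2 ≡ 34
31^3 ≡ 24
31^6 ≡ 61
31^17 ≡ 102
31^34 ≡ 1
The smallest such exponent is 34, so the order of 31 is 34.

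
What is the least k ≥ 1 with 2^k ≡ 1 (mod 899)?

The order of 2 must divide φ(899) = φ(29·31) = (29−1)·(31−1) = 28·30 = 840 = 2^3 · 3 · 5 · 7.
Divisors of 840: 1, 2, 3, 4, 5, 6, 7, 8, 10, 12, 14, 15, 20, 21, 24, 28, 30, 35, 40, 42, 56, 60, 70, 84, 105, 120, 140, 168, 210, 280, 420, 840.
Check 2^d mod 899 for each divisor in increasing order:
2^1 ≡ 2
2^2 ≡ 4
2^3 ≡ 8
2^4 ≡ 16
2^5 ≡ 32
2^6 ≡ 64
2^7 ≡ 128
2^8 ≡ 256
2^10 ≡ 125
2^12 ≡ 500
2^14 ≡ 202
2^15 ≡ 404
2^20 ≡ 342
2^21 ≡ 684
2^24 ≡ 78
2^28 ≡ 349
2^30 ≡ 497
2^35 ≡ 621
2^40 ≡ 94
2^42 ≡ 376
2^56 ≡ 436
2^60 ≡ 683
2^70 ≡ 869
2^84 ≡ 233
2^105 ≡ 249
2^120 ≡ 807
2^140 ≡ 1
Hence ord(2) = 140.

140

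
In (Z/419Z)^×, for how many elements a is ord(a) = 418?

φ(419) = 419 − 1 = 418 = 2 · 11 · 19.
In a cyclic group of order 418, there are φ(d) elements of order d for each divisor d of 418, and zero for non-divisors.
418 = 2 · 11 · 19 divides 418, and φ(418) = 180.

180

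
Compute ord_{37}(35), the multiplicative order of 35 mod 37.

ord(35) | φ(37) = 37 − 1 = 36 = 2^2 · 3^2.
Divisors of 36: 1, 2, 3, 4, 6, 9, 12, 18, 36.
Evaluate successive powers at the divisors of 36:
35^1 ≡ 35 (mod 37)
35^2 ≡ 4 (mod 37)
35^3 ≡ 29 (mod 37)
35^4 ≡ 16 (mod 37)
35^6 ≡ 27 (mod 37)
35^9 ≡ 6 (mod 37)
35^12 ≡ 26 (mod 37)
35^18 ≡ 36 (mod 37)
35^36 ≡ 1 (mod 37) ✓
So ord_37(35) = 36.

36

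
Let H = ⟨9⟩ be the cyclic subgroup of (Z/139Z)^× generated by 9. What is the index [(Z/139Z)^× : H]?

The order of 9 must divide φ(139) = 139 − 1 = 138 = 2 · 3 · 23.
Divisors of 138: 1, 2, 3, 6, 23, 46, 69, 138.
Check 9^d mod 139 for each divisor in increasing order:
9^1 ≡ 9
9^2 ≡ 81
9^3 ≡ 34
9^6 ≡ 44
9^23 ≡ 42
9^46 ≡ 96
9^69 ≡ 1
Thus |⟨9⟩| = ord(9) = 69.
Index = |(Z/139Z)^×| / |⟨9⟩| = 138 / 69 = 2.

2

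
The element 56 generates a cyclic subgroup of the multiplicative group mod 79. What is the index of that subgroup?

The order of 56 must divide φ(79) = 79 − 1 = 78 = 2 · 3 · 13.
Divisors of 78: 1, 2, 3, 6, 13, 26, 39, 78.
Test each divisor d:
56^1 ≡ 56
56^2 ≡ 55
56^3 ≡ 78
56^6 ≡ 1
So ord_79(56) = 6, hence |⟨56⟩| = 6.
Index = |(Z/79Z)^×| / |⟨56⟩| = 78 / 6 = 13.

13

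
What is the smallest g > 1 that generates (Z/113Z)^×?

3

φ(113) = 113 − 1 = 112 = 2^4 · 7.
Test candidates g = 2, 3, … against the prime factors q ∈ {2, 7} of φ(113): g is a generator iff g^(112/q) ≢ 1 for every such q.
g = 2: 2^56 ≡ 1 — hits 1, so not a primitive root.
g = 3: 3^56 ≡ 112; 3^16 ≡ 49 — none is 1, so 3 is a primitive root.
So 3 is the smallest generator of (Z/113Z)^×.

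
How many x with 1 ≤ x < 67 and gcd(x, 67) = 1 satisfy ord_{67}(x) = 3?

2

φ(67) = 67 − 1 = 66 = 2 · 3 · 11.
Since (Z/67Z)^× is cyclic of order 66, the number of elements of order d is φ(d) when d | 66 and 0 otherwise.
3 | 66, and φ(3) = 3 − 1 = 2.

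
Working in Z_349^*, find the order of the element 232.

348

The order of 232 must divide φ(349) = 349 − 1 = 348 = 2^2 · 3 · 29.
Divisors of 348: 1, 2, 3, 4, 6, 12, 29, 58, 87, 116, 174, 348.
Compute 232^d (mod 349) for the divisors d until we hit 1:
232^1 ≡ 232 (mod 349)
232^2 ≡ 78 (mod 349)
232^3 ≡ 297 (mod 349)
232^4 ≡ 151 (mod 349)
232^6 ≡ 261 (mod 349)
232^12 ≡ 66 (mod 349)
232^29 ≡ 189 (mod 349)
232^58 ≡ 123 (mod 349)
232^87 ≡ 213 (mod 349)
232^116 ≡ 122 (mod 349)
232^174 ≡ 348 (mod 349)
232^348 ≡ 1 (mod 349) ✓
Hence ord(232) = 348.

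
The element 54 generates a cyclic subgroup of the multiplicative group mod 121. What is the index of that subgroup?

By Lagrange's theorem, ord_121(54) divides φ(121) = φ(11^2) = 11·(11−1) = 110 = 2 · 5 · 11.
Divisors of 110: 1, 2, 5, 10, 11, 22, 55, 110.
Test each divisor d:
54^1 ≡ 54 (mod 121)
54^2 ≡ 12 (mod 121)
54^5 ≡ 32 (mod 121)
54^10 ≡ 56 (mod 121)
54^11 ≡ 120 (mod 121)
54^22 ≡ 1 (mod 121) ✓
Thus |⟨54⟩| = ord(54) = 22.
[(Z/121Z)^× : ⟨54⟩] = 110/22 = 5.

5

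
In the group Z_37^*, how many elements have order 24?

0

φ(37) = 37 − 1 = 36 = 2^2 · 3^2.
(Z/37Z)^× is cyclic (|G| = 36); a cyclic group of order m has exactly φ(d) elements of each order d | m, and none otherwise.
Since 24 ∤ 36, the count is 0.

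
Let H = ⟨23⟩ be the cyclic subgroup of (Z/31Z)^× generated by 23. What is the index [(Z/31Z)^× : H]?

The order of 23 must divide φ(31) = 31 − 1 = 30 = 2 · 3 · 5.
Divisors of 30: 1, 2, 3, 5, 6, 10, 15, 30.
Compute 23^d (mod 31) for the divisors d until we hit 1:
23^1 ≡ 23 (mod 31)
23^2 ≡ 2 (mod 31)
23^3 ≡ 15 (mod 31)
23^5 ≡ 30 (mod 31)
23^6 ≡ 8 (mod 31)
23^10 ≡ 1 (mod 31) ✓
So ord_31(23) = 10, hence |⟨23⟩| = 10.
The index is φ(31) / ord(23) = 30 / 10 = 3.

3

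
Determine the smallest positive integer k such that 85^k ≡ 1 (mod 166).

82

The order of 85 must divide φ(166) = φ(2)·φ(83) = 1·82 = 82 = 2 · 41.
Divisors of 82: 1, 2, 41, 82.
Compute 85^d (mod 166) for the divisors d until we hit 1:
85^1 ≡ 85 (mod 166)
85^2 ≡ 87 (mod 166)
85^41 ≡ 165 (mod 166)
85^82 ≡ 1 (mod 166) ✓
Hence ord(85) = 82.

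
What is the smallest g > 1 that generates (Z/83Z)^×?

φ(83) = 83 − 1 = 82 = 2 · 41.
Test candidates g = 2, 3, … against the prime factors q ∈ {2, 41} of φ(83): g is a generator iff g^(82/q) ≢ 1 for every such q.
g = 2: 2^41 ≡ 82; 2^2 ≡ 4 — none is 1, so 2 is a primitive root.
The smallest primitive root modulo 83 is 2.

2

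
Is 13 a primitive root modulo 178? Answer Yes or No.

Yes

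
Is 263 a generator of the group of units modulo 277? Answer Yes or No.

φ(277) = 277 − 1 = 276 = 2^2 · 3 · 23.
263 is a primitive root mod 277 iff 263^(φ(277)/q) ≢ 1 for every prime q | φ(277), i.e. q ∈ {2, 3, 23}.
263^138 ≡ 276 (mod 277)  [q = 2: ≢ 1 ✓]
263^92 ≡ 116 (mod 277)  [q = 3: ≢ 1 ✓]
263^12 ≡ 203 (mod 277)  [q = 23: ≢ 1 ✓]
All checks pass, so 263 has order 276 and is a primitive root modulo 277.

Yes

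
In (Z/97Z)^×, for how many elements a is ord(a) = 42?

0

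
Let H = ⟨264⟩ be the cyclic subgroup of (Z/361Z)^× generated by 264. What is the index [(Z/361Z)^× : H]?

Since 264 ∈ (Z/361Z)^×, its order divides φ(361) = φ(19^2) = 19·(19−1) = 342 = 2 · 3^2 · 19.
Divisors of 342: 1, 2, 3, 6, 9, 18, 19, 38, 57, 114, 171, 342.
Evaluate successive powers at the divisors of 342:
264^1 ≡ 264
264^2 ≡ 23
264^3 ≡ 296
264^6 ≡ 254
264^9 ≡ 96
264^18 ≡ 191
264^19 ≡ 245
264^38 ≡ 99
264^57 ≡ 68
264^114 ≡ 292
264^171 ≡ 1
The order of 264 is 171, so the subgroup it generates has 171 elements.
Index = |(Z/361Z)^×| / |⟨264⟩| = 342 / 171 = 2.

2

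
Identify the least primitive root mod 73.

5

φ(73) = 73 − 1 = 72 = 2^3 · 3^2.
g is a primitive root iff g^(72/q) ≢ 1 (mod 73) for each prime q ∈ {2, 3}.
g = 2: 2^36 ≡ 1 — hits 1, so not a primitive root.
g = 3: 3^36 ≡ 1 — hits 1, so not a primitive root.
g = 4: 4^36 ≡ 1 — hits 1, so not a primitive root.
g = 5: 5^36 ≡ 72; 5^24 ≡ 8 — none is 1, so 5 is a primitive root.
Hence the least primitive root of 73 is 5.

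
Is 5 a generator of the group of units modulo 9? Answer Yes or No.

Yes

φ(9) = φ(3^2) = 3·(3−1) = 6 = 2 · 3.
Test 5^(6/q) mod 9 for each prime factor q of 6:
5^3 ≡ 8 (mod 9)  [q = 2: ≢ 1 ✓]
5^2 ≡ 7 (mod 9)  [q = 3: ≢ 1 ✓]
None equal 1, so ord_9(5) = 6: 5 is a primitive root.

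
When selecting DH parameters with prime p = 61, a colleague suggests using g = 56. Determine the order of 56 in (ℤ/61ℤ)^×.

15

Since 56 ∈ (Z/61Z)^×, its order divides φ(61) = 61 − 1 = 60 = 2^2 · 3 · 5.
Divisors of 60: 1, 2, 3, 4, 5, 6, 10, 12, 15, 20, 30, 60.
Test each divisor d:
56^1 ≡ 56
56^2 ≡ 25
56^3 ≡ 58
56^4 ≡ 15
56^5 ≡ 47
56^6 ≡ 9
56^10 ≡ 13
56^12 ≡ 20
56^15 ≡ 1
So ord_61(56) = 15.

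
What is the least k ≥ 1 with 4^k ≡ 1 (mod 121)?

Since 4 ∈ (Z/121Z)^×, its order divides φ(121) = φ(11^2) = 11·(11−1) = 110 = 2 · 5 · 11.
Divisors of 110: 1, 2, 5, 10, 11, 22, 55, 110.
Evaluate successive powers at the divisors of 110:
4^1 ≡ 4 (mod 121)
4^2 ≡ 16 (mod 121)
4^5 ≡ 56 (mod 121)
4^10 ≡ 111 (mod 121)
4^11 ≡ 81 (mod 121)
4^22 ≡ 27 (mod 121)
4^55 ≡ 1 (mod 121) ✓
Hence ord(4) = 55.

55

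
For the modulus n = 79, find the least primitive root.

3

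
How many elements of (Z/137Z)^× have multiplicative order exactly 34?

φ(137) = 137 − 1 = 136 = 2^3 · 17.
(Z/137Z)^× is cyclic (|G| = 136); a cyclic group of order m has exactly φ(d) elements of each order d | m, and none otherwise.
34 = 2 · 17 divides 136, and φ(34) = 16.

16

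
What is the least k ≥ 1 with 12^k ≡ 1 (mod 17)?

16

ord(12) | φ(17) = 17 − 1 = 16 = 2^4.
Divisors of 16: 1, 2, 4, 8, 16.
Test each divisor d:
12^1 ≡ 12 (mod 17)
12^2 ≡ 8 (mod 17)
12^4 ≡ 13 (mod 17)
12^8 ≡ 16 (mod 17)
12^16 ≡ 1 (mod 17) ✓
Therefore the multiplicative order of 12 modulo 17 is 16.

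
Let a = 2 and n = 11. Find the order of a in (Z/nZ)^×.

Since 2 ∈ (Z/11Z)^×, its order divides φ(11) = 11 − 1 = 10 = 2 · 5.
Divisors of 10: 1, 2, 5, 10.
Test each divisor d:
2^1 ≡ 2
2^2 ≡ 4
2^5 ≡ 10
2^10 ≡ 1
So ord_11(2) = 10.

10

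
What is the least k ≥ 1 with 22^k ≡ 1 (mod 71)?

70

Since 22 ∈ (Z/71Z)^×, its order divides φ(71) = 71 − 1 = 70 = 2 · 5 · 7.
Divisors of 70: 1, 2, 5, 7, 10, 14, 35, 70.
Check 22^d mod 71 for each divisor in increasing order:
22^1 ≡ 22
22^2 ≡ 58
22^5 ≡ 26
22^7 ≡ 17
22^10 ≡ 37
22^14 ≡ 5
22^35 ≡ 70
22^70 ≡ 1
So ord_71(22) = 70.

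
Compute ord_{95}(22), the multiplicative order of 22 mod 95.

36

ord(22) | φ(95) = φ(5·19) = (5−1)·(19−1) = 4·18 = 72 = 2^3 · 3^2.
Divisors of 72: 1, 2, 3, 4, 6, 8, 9, 12, 18, 24, 36, 72.
Test each divisor d:
22^1 ≡ 22
22^2 ≡ 9
22^3 ≡ 8
22^4 ≡ 81
22^6 ≡ 64
22^8 ≡ 6
22^9 ≡ 37
22^12 ≡ 11
22^18 ≡ 39
22^24 ≡ 26
22^36 ≡ 1
The smallest such exponent is 36, so the order of 22 is 36.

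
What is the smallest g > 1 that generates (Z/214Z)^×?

5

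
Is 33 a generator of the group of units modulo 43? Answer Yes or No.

φ(43) = 43 − 1 = 42 = 2 · 3 · 7.
It suffices to check that the order of 33 is not a proper divisor of 42: compute 33^(42/q) for q ∈ {2, 3, 7}.
33^21 ≡ 42 (mod 43)  [q = 2: ≢ 1 ✓]
33^14 ≡ 36 (mod 43)  [q = 3: ≢ 1 ✓]
33^6 ≡ 35 (mod 43)  [q = 7: ≢ 1 ✓]
All checks pass, so 33 has order 42 and is a primitive root modulo 43.

Yes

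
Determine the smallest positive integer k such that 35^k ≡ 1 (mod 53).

The order of 35 must divide φ(53) = 53 − 1 = 52 = 2^2 · 13.
Divisors of 52: 1, 2, 4, 13, 26, 52.
Check 35^d mod 53 for each divisor in increasing order:
35^1 ≡ 35 (mod 53)
35^2 ≡ 6 (mod 53)
35^4 ≡ 36 (mod 53)
35^13 ≡ 30 (mod 53)
35^26 ≡ 52 (mod 53)
35^52 ≡ 1 (mod 53) ✓
Therefore the multiplicative order of 35 modulo 53 is 52.

52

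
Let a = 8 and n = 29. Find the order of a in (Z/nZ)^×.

By Lagrange's theorem, ord_29(8) divides φ(29) = 29 − 1 = 28 = 2^2 · 7.
Divisors of 28: 1, 2, 4, 7, 14, 28.
Compute 8^d (mod 29) for the divisors d until we hit 1:
8^1 ≡ 8 (mod 29)
8^2 ≡ 6 (mod 29)
8^4 ≡ 7 (mod 29)
8^7 ≡ 17 (mod 29)
8^14 ≡ 28 (mod 29)
8^28 ≡ 1 (mod 29) ✓
Therefore the multiplicative order of 8 modulo 29 is 28.

28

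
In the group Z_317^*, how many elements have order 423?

φ(317) = 317 − 1 = 316 = 2^2 · 79.
(Z/317Z)^× is cyclic (|G| = 316); a cyclic group of order m has exactly φ(d) elements of each order d | m, and none otherwise.
Here 316 is not a multiple of 423, so there are no elements of order 423.

0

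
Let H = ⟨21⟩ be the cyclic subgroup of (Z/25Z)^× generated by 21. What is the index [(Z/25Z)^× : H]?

Since 21 ∈ (Z/25Z)^×, its order divides φ(25) = φ(5^2) = 5·(5−1) = 20 = 2^2 · 5.
Divisors of 20: 1, 2, 4, 5, 10, 20.
Test each divisor d:
21^1 ≡ 21
21^2 ≡ 16
21^4 ≡ 6
21^5 ≡ 1
The order of 21 is 5, so the subgroup it generates has 5 elements.
[(Z/25Z)^× : ⟨21⟩] = 20/5 = 4.

4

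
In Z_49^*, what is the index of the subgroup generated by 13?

By Lagrange's theorem, ord_49(13) divides φ(49) = φ(7^2) = 7·(7−1) = 42 = 2 · 3 · 7.
Divisors of 42: 1, 2, 3, 6, 7, 14, 21, 42.
Test each divisor d:
13^1 ≡ 13 (mod 49)
13^2 ≡ 22 (mod 49)
13^3 ≡ 41 (mod 49)
13^6 ≡ 15 (mod 49)
13^7 ≡ 48 (mod 49)
13^14 ≡ 1 (mod 49) ✓
So ord_49(13) = 14, hence |⟨13⟩| = 14.
[(Z/49Z)^× : ⟨13⟩] = 42/14 = 3.

3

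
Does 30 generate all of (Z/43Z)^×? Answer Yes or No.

φ(43) = 43 − 1 = 42 = 2 · 3 · 7.
It suffices to check that the order of 30 is not a proper divisor of 42: compute 30^(42/q) for q ∈ {2, 3, 7}.
30^21 ≡ 42 (mod 43)  [q = 2: ≢ 1 ✓]
30^14 ≡ 6 (mod 43)  [q = 3: ≢ 1 ✓]
30^6 ≡ 16 (mod 43)  [q = 7: ≢ 1 ✓]
Every test exponent gives a nontrivial residue, hence 30 generates the full group.

Yes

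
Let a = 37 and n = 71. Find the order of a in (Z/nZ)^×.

Since 37 ∈ (Z/71Z)^×, its order divides φ(71) = 71 − 1 = 70 = 2 · 5 · 7.
Divisors of 70: 1, 2, 5, 7, 10, 14, 35, 70.
Test each divisor d:
37^1 ≡ 37
37^2 ≡ 20
37^5 ≡ 32
37^7 ≡ 1
So ord_71(37) = 7.

7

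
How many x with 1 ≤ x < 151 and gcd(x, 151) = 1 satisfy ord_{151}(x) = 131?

0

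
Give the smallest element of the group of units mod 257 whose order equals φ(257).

3

φ(257) = 257 − 1 = 256 = 2^8.
Test candidates g = 2, 3, … against the prime factors q ∈ {2} of φ(257): g is a generator iff g^(256/q) ≢ 1 for every such q.
g = 2: 2^128 ≡ 1 — hits 1, so not a primitive root.
g = 3: 3^128 ≡ 256 — none is 1, so 3 is a primitive root.
Hence the least primitive root of 257 is 3.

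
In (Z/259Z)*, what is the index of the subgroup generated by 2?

6

ord(2) | φ(259) = φ(7·37) = (7−1)·(37−1) = 6·36 = 216 = 2^3 · 3^3.
Divisors of 216: 1, 2, 3, 4, 6, 8, 9, 12, 18, 24, 27, 36, 54, 72, 108, 216.
Evaluate successive powers at the divisors of 216:
2^1 ≡ 2
2^2 ≡ 4
2^3 ≡ 8
2^4 ≡ 16
2^6 ≡ 64
2^8 ≡ 256
2^9 ≡ 253
2^12 ≡ 211
2^18 ≡ 36
2^24 ≡ 232
2^27 ≡ 43
2^36 ≡ 1
Thus |⟨2⟩| = ord(2) = 36.
The index is φ(259) / ord(2) = 216 / 36 = 6.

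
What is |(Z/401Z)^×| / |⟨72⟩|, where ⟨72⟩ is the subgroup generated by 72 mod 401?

80

Since 72 ∈ (Z/401Z)^×, its order divides φ(401) = 401 − 1 = 400 = 2^4 · 5^2.
Divisors of 400: 1, 2, 4, 5, 8, 10, 16, 20, 25, 40, 50, 80, 100, 200, 400.
Check 72^d mod 401 for each divisor in increasing order:
72^1 ≡ 72
72^2 ≡ 372
72^4 ≡ 39
72^5 ≡ 1
So ord_401(72) = 5, hence |⟨72⟩| = 5.
The index is φ(401) / ord(72) = 400 / 5 = 80.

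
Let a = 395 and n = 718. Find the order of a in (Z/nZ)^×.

Since 395 ∈ (Z/718Z)^×, its order divides φ(718) = φ(2)·φ(359) = 1·358 = 358 = 2 · 179.
Divisors of 358: 1, 2, 179, 358.
Evaluate successive powers at the divisors of 358:
395^1 ≡ 395 (mod 718)
395^2 ≡ 219 (mod 718)
395^179 ≡ 1 (mod 718) ✓
The smallest such exponent is 179, so the order of 395 is 179.

179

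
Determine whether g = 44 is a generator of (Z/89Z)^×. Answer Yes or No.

No

φ(89) = 89 − 1 = 88 = 2^3 · 11.
An element g generates (Z/89Z)^× iff g^(88/q) ≢ 1 (mod 89) for each prime q ∈ {2, 11}.
44^44 ≡ 1 (mod 89)  [q = 2: ≡ 1 ✗]
44^8 ≡ 8 (mod 89)  [q = 11: ≢ 1 ✓]
The check at q = 2 fails, so 44 generates a proper subgroup.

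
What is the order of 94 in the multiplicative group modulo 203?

42

ord(94) | φ(203) = φ(7·29) = (7−1)·(29−1) = 6·28 = 168 = 2^3 · 3 · 7.
Divisors of 168: 1, 2, 3, 4, 6, 7, 8, 12, 14, 21, 24, 28, 42, 56, 84, 168.
Check 94^d mod 203 for each divisor in increasing order:
94^1 ≡ 94 (mod 203)
94^2 ≡ 107 (mod 203)
94^3 ≡ 111 (mod 203)
94^4 ≡ 81 (mod 203)
94^6 ≡ 141 (mod 203)
94^7 ≡ 59 (mod 203)
94^8 ≡ 65 (mod 203)
94^12 ≡ 190 (mod 203)
94^14 ≡ 30 (mod 203)
94^21 ≡ 146 (mod 203)
94^24 ≡ 169 (mod 203)
94^28 ≡ 88 (mod 203)
94^42 ≡ 1 (mod 203) ✓
So ord_203(94) = 42.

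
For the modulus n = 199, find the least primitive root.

3

φ(199) = 199 − 1 = 198 = 2 · 3^2 · 11.
Test candidates g = 2, 3, … against the prime factors q ∈ {2, 3, 11} of φ(199): g is a generator iff g^(198/q) ≢ 1 for every such q.
g = 2: 2^99 ≡ 1 — hits 1, so not a primitive root.
g = 3: 3^99 ≡ 198; 3^66 ≡ 106; 3^18 ≡ 125 — none is 1, so 3 is a primitive root.
The smallest primitive root modulo 199 is 3.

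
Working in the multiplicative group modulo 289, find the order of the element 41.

272

By Lagrange's theorem, ord_289(41) divides φ(289) = φ(17^2) = 17·(17−1) = 272 = 2^4 · 17.
Divisors of 272: 1, 2, 4, 8, 16, 17, 34, 68, 136, 272.
Evaluate successive powers at the divisors of 272:
41^1 ≡ 41 (mod 289)
41^2 ≡ 236 (mod 289)
41^4 ≡ 208 (mod 289)
41^8 ≡ 203 (mod 289)
41^16 ≡ 171 (mod 289)
41^17 ≡ 75 (mod 289)
41^34 ≡ 134 (mod 289)
41^68 ≡ 38 (mod 289)
41^136 ≡ 288 (mod 289)
41^272 ≡ 1 (mod 289) ✓
So ord_289(41) = 272.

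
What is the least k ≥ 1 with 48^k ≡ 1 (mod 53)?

52

By Lagrange's theorem, ord_53(48) divides φ(53) = 53 − 1 = 52 = 2^2 · 13.
Divisors of 52: 1, 2, 4, 13, 26, 52.
Check 48^d mod 53 for each divisor in increasing order:
48^1 ≡ 48
48^2 ≡ 25
48^4 ≡ 42
48^13 ≡ 30
48^26 ≡ 52
48^52 ≡ 1
Therefore the multiplicative order of 48 modulo 53 is 52.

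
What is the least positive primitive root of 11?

2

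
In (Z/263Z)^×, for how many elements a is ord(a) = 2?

1

φ(263) = 263 − 1 = 262 = 2 · 131.
(Z/263Z)^× is cyclic (|G| = 262); a cyclic group of order m has exactly φ(d) elements of each order d | m, and none otherwise.
2 | 262, and φ(2) = 2 − 1 = 1.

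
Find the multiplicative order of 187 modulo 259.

The order of 187 must divide φ(259) = φ(7·37) = (7−1)·(37−1) = 6·36 = 216 = 2^3 · 3^3.
Divisors of 216: 1, 2, 3, 4, 6, 8, 9, 12, 18, 24, 27, 36, 54, 72, 108, 216.
Evaluate successive powers at the divisors of 216:
187^1 ≡ 187
187^2 ≡ 4
187^3 ≡ 230
187^4 ≡ 16
187^6 ≡ 64
187^8 ≡ 256
187^9 ≡ 216
187^12 ≡ 211
187^18 ≡ 36
187^24 ≡ 232
187^27 ≡ 6
187^36 ≡ 1
Therefore the multiplicative order of 187 modulo 259 is 36.

36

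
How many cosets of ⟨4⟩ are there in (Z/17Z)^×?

4

ord(4) | φ(17) = 17 − 1 = 16 = 2^4.
Divisors of 16: 1, 2, 4, 8, 16.
Compute 4^d (mod 17) for the divisors d until we hit 1:
4^1 ≡ 4 (mod 17)
4^2 ≡ 16 (mod 17)
4^4 ≡ 1 (mod 17) ✓
Thus |⟨4⟩| = ord(4) = 4.
Index = |(Z/17Z)^×| / |⟨4⟩| = 16 / 4 = 4.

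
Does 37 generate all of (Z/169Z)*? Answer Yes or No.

Yes

φ(169) = φ(13^2) = 13·(13−1) = 156 = 2^2 · 3 · 13.
37 is a primitive root mod 169 iff 37^(φ(169)/q) ≢ 1 for every prime q | φ(169), i.e. q ∈ {2, 3, 13}.
37^78 ≡ 168 (mod 169)  [q = 2: ≢ 1 ✓]
37^52 ≡ 146 (mod 169)  [q = 3: ≢ 1 ✓]
37^12 ≡ 144 (mod 169)  [q = 13: ≢ 1 ✓]
All checks pass, so 37 has order 156 and is a primitive root modulo 169.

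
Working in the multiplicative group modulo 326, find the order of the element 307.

81

ord(307) | φ(326) = φ(2)·φ(163) = 1·162 = 162 = 2 · 3^4.
Divisors of 162: 1, 2, 3, 6, 9, 18, 27, 54, 81, 162.
Compute 307^d (mod 326) for the divisors d until we hit 1:
307^1 ≡ 307 (mod 326)
307^2 ≡ 35 (mod 326)
307^3 ≡ 313 (mod 326)
307^6 ≡ 169 (mod 326)
307^9 ≡ 85 (mod 326)
307^18 ≡ 53 (mod 326)
307^27 ≡ 267 (mod 326)
307^54 ≡ 221 (mod 326)
307^81 ≡ 1 (mod 326) ✓
So ord_326(307) = 81.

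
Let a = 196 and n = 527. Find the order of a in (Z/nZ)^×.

120

Since 196 ∈ (Z/527Z)^×, its order divides φ(527) = φ(17·31) = (17−1)·(31−1) = 16·30 = 480 = 2^5 · 3 · 5.
Divisors of 480: 1, 2, 3, 4, 5, 6, 8, 10, 12, 15, 16, 20, 24, 30, 32, 40, 48, 60, 80, 96, 120, 160, 240, 480.
Test each divisor d:
196^1 ≡ 196
196^2 ≡ 472
196^3 ≡ 287
196^4 ≡ 390
196^5 ≡ 25
196^6 ≡ 157
196^8 ≡ 324
196^10 ≡ 98
196^12 ≡ 407
196^15 ≡ 342
196^16 ≡ 103
196^20 ≡ 118
196^24 ≡ 171
196^30 ≡ 497
196^32 ≡ 69
196^40 ≡ 222
196^48 ≡ 256
196^60 ≡ 373
196^80 ≡ 273
196^96 ≡ 188
196^120 ≡ 1
The smallest such exponent is 120, so the order of 196 is 120.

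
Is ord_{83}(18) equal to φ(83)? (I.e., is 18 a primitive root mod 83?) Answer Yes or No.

Yes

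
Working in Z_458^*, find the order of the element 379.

228

By Lagrange's theorem, ord_458(379) divides φ(458) = φ(2)·φ(229) = 1·228 = 228 = 2^2 · 3 · 19.
Divisors of 228: 1, 2, 3, 4, 6, 12, 19, 38, 57, 76, 114, 228.
Test each divisor d:
379^1 ≡ 379 (mod 458)
379^2 ≡ 287 (mod 458)
379^3 ≡ 227 (mod 458)
379^4 ≡ 387 (mod 458)
379^6 ≡ 233 (mod 458)
379^12 ≡ 245 (mod 458)
379^19 ≡ 211 (mod 458)
379^38 ≡ 95 (mod 458)
379^57 ≡ 351 (mod 458)
379^76 ≡ 323 (mod 458)
379^114 ≡ 457 (mod 458)
379^228 ≡ 1 (mod 458) ✓
Therefore the multiplicative order of 379 modulo 458 is 228.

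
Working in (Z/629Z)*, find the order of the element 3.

144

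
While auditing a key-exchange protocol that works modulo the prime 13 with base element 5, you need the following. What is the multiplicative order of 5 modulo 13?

The order of 5 must divide φ(13) = 13 − 1 = 12 = 2^2 · 3.
Divisors of 12: 1, 2, 3, 4, 6, 12.
Test each divisor d:
5^1 ≡ 5
5^2 ≡ 12
5^3 ≡ 8
5^4 ≡ 1
So ord_13(5) = 4.

4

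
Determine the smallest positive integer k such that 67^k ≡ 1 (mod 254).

126

The order of 67 must divide φ(254) = φ(2)·φ(127) = 1·126 = 126 = 2 · 3^2 · 7.
Divisors of 126: 1, 2, 3, 6, 7, 9, 14, 18, 21, 42, 63, 126.
Compute 67^d (mod 254) for the divisors d until we hit 1:
67^1 ≡ 67
67^2 ≡ 171
67^3 ≡ 27
67^6 ≡ 221
67^7 ≡ 75
67^9 ≡ 125
67^14 ≡ 37
67^18 ≡ 131
67^21 ≡ 235
67^42 ≡ 107
67^63 ≡ 253
67^126 ≡ 1
The smallest such exponent is 126, so the order of 67 is 126.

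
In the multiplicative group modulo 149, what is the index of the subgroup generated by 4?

2

Since 4 ∈ (Z/149Z)^×, its order divides φ(149) = 149 − 1 = 148 = 2^2 · 37.
Divisors of 148: 1, 2, 4, 37, 74, 148.
Test each divisor d:
4^1 ≡ 4 (mod 149)
4^2 ≡ 16 (mod 149)
4^4 ≡ 107 (mod 149)
4^37 ≡ 148 (mod 149)
4^74 ≡ 1 (mod 149) ✓
Thus |⟨4⟩| = ord(4) = 74.
Index = |(Z/149Z)^×| / |⟨4⟩| = 148 / 74 = 2.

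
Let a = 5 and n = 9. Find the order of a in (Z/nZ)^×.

6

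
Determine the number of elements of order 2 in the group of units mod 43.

φ(43) = 43 − 1 = 42 = 2 · 3 · 7.
In a cyclic group of order 42, there are φ(d) elements of order d for each divisor d of 42, and zero for non-divisors.
2 | 42, and φ(2) = 2 − 1 = 1.

1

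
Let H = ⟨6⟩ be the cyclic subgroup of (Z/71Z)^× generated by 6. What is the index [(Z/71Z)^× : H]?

2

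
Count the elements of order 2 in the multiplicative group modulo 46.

1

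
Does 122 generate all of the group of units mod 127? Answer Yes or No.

No

φ(127) = 127 − 1 = 126 = 2 · 3^2 · 7.
It suffices to check that the order of 122 is not a proper divisor of 126: compute 122^(126/q) for q ∈ {2, 3, 7}.
122^63 ≡ 1 (mod 127)  [q = 2: ≡ 1 ✗]
122^42 ≡ 1 (mod 127)  [q = 3: ≡ 1 ✗]
122^18 ≡ 64 (mod 127)  [q = 7: ≢ 1 ✓]
122^63 ≡ 1 shows ord(122) | 63, strictly less than φ(127); not a primitive root.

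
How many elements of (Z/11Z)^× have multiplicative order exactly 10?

4

φ(11) = 11 − 1 = 10 = 2 · 5.
Since (Z/11Z)^× is cyclic of order 10, the number of elements of order d is φ(d) when d | 10 and 0 otherwise.
10 = 2 · 5 divides 10, and φ(10) = 4.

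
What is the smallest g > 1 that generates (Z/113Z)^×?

φ(113) = 113 − 1 = 112 = 2^4 · 7.
Test candidates g = 2, 3, … against the prime factors q ∈ {2, 7} of φ(113): g is a generator iff g^(112/q) ≢ 1 for every such q.
g = 2: 2^56 ≡ 1 — hits 1, so not a primitive root.
g = 3: 3^56 ≡ 112; 3^16 ≡ 49 — none is 1, so 3 is a primitive root.
The smallest primitive root modulo 113 is 3.

3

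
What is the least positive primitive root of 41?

6

φ(41) = 41 − 1 = 40 = 2^3 · 5.
g is a primitive root iff g^(40/q) ≢ 1 (mod 41) for each prime q ∈ {2, 5}.
g = 2: 2^20 ≡ 1 — hits 1, so not a primitive root.
g = 3: 3^20 ≡ 40; 3^8 ≡ 1 — hits 1, so not a primitive root.
g = 4: 4^20 ≡ 1 — hits 1, so not a primitive root.
g = 5: 5^20 ≡ 1 — hits 1, so not a primitive root.
g = 6: 6^20 ≡ 40; 6^8 ≡ 10 — none is 1, so 6 is a primitive root.
Hence the least primitive root of 41 is 6.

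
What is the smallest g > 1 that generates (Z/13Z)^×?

2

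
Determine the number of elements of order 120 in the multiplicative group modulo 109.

φ(109) = 109 − 1 = 108 = 2^2 · 3^3.
Since (Z/109Z)^× is cyclic of order 108, the number of elements of order d is φ(d) when d | 108 and 0 otherwise.
Here 108 is not a multiple of 120, so there are no elements of order 120.

0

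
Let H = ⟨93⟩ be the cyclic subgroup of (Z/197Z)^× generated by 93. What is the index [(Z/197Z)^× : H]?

By Lagrange's theorem, ord_197(93) divides φ(197) = 197 − 1 = 196 = 2^2 · 7^2.
Divisors of 196: 1, 2, 4, 7, 14, 28, 49, 98, 196.
Compute 93^d (mod 197) for the divisors d until we hit 1:
93^1 ≡ 93 (mod 197)
93^2 ≡ 178 (mod 197)
93^4 ≡ 164 (mod 197)
93^7 ≡ 196 (mod 197)
93^14 ≡ 1 (mod 197) ✓
So ord_197(93) = 14, hence |⟨93⟩| = 14.
[(Z/197Z)^× : ⟨93⟩] = 196/14 = 14.

14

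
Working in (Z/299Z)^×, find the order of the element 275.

12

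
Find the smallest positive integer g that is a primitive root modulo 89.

φ(89) = 89 − 1 = 88 = 2^3 · 11.
Test candidates g = 2, 3, … against the prime factors q ∈ {2, 11} of φ(89): g is a generator iff g^(88/q) ≢ 1 for every such q.
g = 2: 2^44 ≡ 1 — hits 1, so not a primitive root.
g = 3: 3^44 ≡ 88; 3^8 ≡ 64 — none is 1, so 3 is a primitive root.
Hence the least primitive root of 89 is 3.

3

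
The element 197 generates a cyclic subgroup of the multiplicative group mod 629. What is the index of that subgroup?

By Lagrange's theorem, ord_629(197) divides φ(629) = φ(17·37) = (17−1)·(37−1) = 16·36 = 576 = 2^6 · 3^2.
Divisors of 576: 1, 2, 3, 4, 6, 8, 9, 12, 16, 18, 24, 32, 36, 48, 64, 72, 96, 144, 192, 288, 576.
Test each divisor d:
197^1 ≡ 197 (mod 629)
197^2 ≡ 440 (mod 629)
197^3 ≡ 507 (mod 629)
197^4 ≡ 497 (mod 629)
197^6 ≡ 417 (mod 629)
197^8 ≡ 441 (mod 629)
197^9 ≡ 75 (mod 629)
197^12 ≡ 285 (mod 629)
197^16 ≡ 120 (mod 629)
197^18 ≡ 593 (mod 629)
197^24 ≡ 84 (mod 629)
197^32 ≡ 562 (mod 629)
197^36 ≡ 38 (mod 629)
197^48 ≡ 137 (mod 629)
197^64 ≡ 86 (mod 629)
197^72 ≡ 186 (mod 629)
197^96 ≡ 528 (mod 629)
197^144 ≡ 1 (mod 629) ✓
Thus |⟨197⟩| = ord(197) = 144.
Index = |(Z/629Z)^×| / |⟨197⟩| = 576 / 144 = 4.

4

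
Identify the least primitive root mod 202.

3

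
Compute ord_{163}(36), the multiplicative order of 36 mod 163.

27

Since 36 ∈ (Z/163Z)^×, its order divides φ(163) = 163 − 1 = 162 = 2 · 3^4.
Divisors of 162: 1, 2, 3, 6, 9, 18, 27, 54, 81, 162.
Check 36^d mod 163 for each divisor in increasing order:
36^1 ≡ 36 (mod 163)
36^2 ≡ 155 (mod 163)
36^3 ≡ 38 (mod 163)
36^6 ≡ 140 (mod 163)
36^9 ≡ 104 (mod 163)
36^18 ≡ 58 (mod 163)
36^27 ≡ 1 (mod 163) ✓
The smallest such exponent is 27, so the order of 36 is 27.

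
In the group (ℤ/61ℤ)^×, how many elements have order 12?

4

φ(61) = 61 − 1 = 60 = 2^2 · 3 · 5.
Since (Z/61Z)^× is cyclic of order 60, the number of elements of order d is φ(d) when d | 60 and 0 otherwise.
12 = 2^2 · 3 divides 60, and φ(12) = 4.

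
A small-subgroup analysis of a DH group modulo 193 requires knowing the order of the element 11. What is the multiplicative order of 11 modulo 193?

The order of 11 must divide φ(193) = 193 − 1 = 192 = 2^6 · 3.
Divisors of 192: 1, 2, 3, 4, 6, 8, 12, 16, 24, 32, 48, 64, 96, 192.
Compute 11^d (mod 193) for the divisors d until we hit 1:
11^1 ≡ 11 (mod 193)
11^2 ≡ 121 (mod 193)
11^3 ≡ 173 (mod 193)
11^4 ≡ 166 (mod 193)
11^6 ≡ 14 (mod 193)
11^8 ≡ 150 (mod 193)
11^12 ≡ 3 (mod 193)
11^16 ≡ 112 (mod 193)
11^24 ≡ 9 (mod 193)
11^32 ≡ 192 (mod 193)
11^48 ≡ 81 (mod 193)
11^64 ≡ 1 (mod 193) ✓
So ord_193(11) = 64.

64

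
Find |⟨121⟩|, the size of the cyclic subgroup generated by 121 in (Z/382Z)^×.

The order of 121 must divide φ(382) = φ(2)·φ(191) = 1·190 = 190 = 2 · 5 · 19.
Divisors of 190: 1, 2, 5, 10, 19, 38, 95, 190.
Check 121^d mod 382 for each divisor in increasing order:
121^1 ≡ 121 (mod 382)
121^2 ≡ 125 (mod 382)
121^5 ≡ 107 (mod 382)
121^10 ≡ 371 (mod 382)
121^19 ≡ 1 (mod 382) ✓
The smallest such exponent is 19, so the order of 121 is 19.

19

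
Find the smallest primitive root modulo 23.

φ(23) = 23 − 1 = 22 = 2 · 11.
g is a primitive root iff g^(22/q) ≢ 1 (mod 23) for each prime q ∈ {2, 11}.
g = 2: 2^11 ≡ 1 — hits 1, so not a primitive root.
g = 3: 3^11 ≡ 1 — hits 1, so not a primitive root.
g = 4: 4^11 ≡ 1 — hits 1, so not a primitive root.
g = 5: 5^11 ≡ 22; 5^2 ≡ 2 — none is 1, so 5 is a primitive root.
Hence the least primitive root of 23 is 5.

5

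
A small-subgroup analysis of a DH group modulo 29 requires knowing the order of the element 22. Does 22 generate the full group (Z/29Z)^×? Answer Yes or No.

No

φ(29) = 29 − 1 = 28 = 2^2 · 7.
An element g generates (Z/29Z)^× iff g^(28/q) ≢ 1 (mod 29) for each prime q ∈ {2, 7}.
22^14 ≡ 1 (mod 29)  [q = 2: ≡ 1 ✗]
22^4 ≡ 23 (mod 29)  [q = 7: ≢ 1 ✓]
22^14 ≡ 1 shows ord(22) | 14, strictly less than φ(29); not a primitive root.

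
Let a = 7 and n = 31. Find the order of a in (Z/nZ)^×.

15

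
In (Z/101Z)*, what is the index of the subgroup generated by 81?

The order of 81 must divide φ(101) = 101 − 1 = 100 = 2^2 · 5^2.
Divisors of 100: 1, 2, 4, 5, 10, 20, 25, 50, 100.
Test each divisor d:
81^1 ≡ 81 (mod 101)
81^2 ≡ 97 (mod 101)
81^4 ≡ 16 (mod 101)
81^5 ≡ 84 (mod 101)
81^10 ≡ 87 (mod 101)
81^20 ≡ 95 (mod 101)
81^25 ≡ 1 (mod 101) ✓
The order of 81 is 25, so the subgroup it generates has 25 elements.
[(Z/101Z)^× : ⟨81⟩] = 100/25 = 4.

4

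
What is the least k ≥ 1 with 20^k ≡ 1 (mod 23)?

ord(20) | φ(23) = 23 − 1 = 22 = 2 · 11.
Divisors of 22: 1, 2, 11, 22.
Check 20^d mod 23 for each divisor in increasing order:
20^1 ≡ 20
20^2 ≡ 9
20^11 ≡ 22
20^22 ≡ 1
Hence ord(20) = 22.

22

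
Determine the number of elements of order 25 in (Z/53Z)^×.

φ(53) = 53 − 1 = 52 = 2^2 · 13.
In a cyclic group of order 52, there are φ(d) elements of order d for each divisor d of 52, and zero for non-divisors.
25 does not divide 52, so no element of (Z/53Z)^× has order 25.

0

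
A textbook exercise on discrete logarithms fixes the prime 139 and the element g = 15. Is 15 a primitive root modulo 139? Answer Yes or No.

φ(139) = 139 − 1 = 138 = 2 · 3 · 23.
An element g generates (Z/139Z)^× iff g^(138/q) ≢ 1 (mod 139) for each prime q ∈ {2, 3, 23}.
15^69 ≡ 138 (mod 139)  [q = 2: ≢ 1 ✓]
15^46 ≡ 96 (mod 139)  [q = 3: ≢ 1 ✓]
15^6 ≡ 131 (mod 139)  [q = 23: ≢ 1 ✓]
None equal 1, so ord_139(15) = 138: 15 is a primitive root.

Yes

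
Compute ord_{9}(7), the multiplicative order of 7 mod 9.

ord(7) | φ(9) = φ(3^2) = 3·(3−1) = 6 = 2 · 3.
Divisors of 6: 1, 2, 3, 6.
Test each divisor d:
7^1 ≡ 7
7^2 ≡ 4
7^3 ≡ 1
Hence ord(7) = 3.

3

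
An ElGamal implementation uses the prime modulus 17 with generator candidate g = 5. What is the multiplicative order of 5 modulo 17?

The order of 5 must divide φ(17) = 17 − 1 = 16 = 2^4.
Divisors of 16: 1, 2, 4, 8, 16.
Compute 5^d (mod 17) for the divisors d until we hit 1:
5^1 ≡ 5 (mod 17)
5^2 ≡ 8 (mod 17)
5^4 ≡ 13 (mod 17)
5^8 ≡ 16 (mod 17)
5^16 ≡ 1 (mod 17) ✓
Hence ord(5) = 16.

16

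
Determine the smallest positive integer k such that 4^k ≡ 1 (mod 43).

7

By Lagrange's theorem, ord_43(4) divides φ(43) = 43 − 1 = 42 = 2 · 3 · 7.
Divisors of 42: 1, 2, 3, 6, 7, 14, 21, 42.
Compute 4^d (mod 43) for the divisors d until we hit 1:
4^1 ≡ 4
4^2 ≡ 16
4^3 ≡ 21
4^6 ≡ 11
4^7 ≡ 1
The smallest such exponent is 7, so the order of 4 is 7.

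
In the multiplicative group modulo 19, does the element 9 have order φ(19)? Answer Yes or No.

No

φ(19) = 19 − 1 = 18 = 2 · 3^2.
Test 9^(18/q) mod 19 for each prime factor q of 18:
9^9 ≡ 1 (mod 19)  [q = 2: ≡ 1 ✗]
9^6 ≡ 11 (mod 19)  [q = 3: ≢ 1 ✓]
The check at q = 2 fails, so 9 generates a proper subgroup.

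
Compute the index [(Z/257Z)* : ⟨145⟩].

1

The order of 145 must divide φ(257) = 257 − 1 = 256 = 2^8.
Divisors of 256: 1, 2, 4, 8, 16, 32, 64, 128, 256.
Test each divisor d:
145^1 ≡ 145 (mod 257)
145^2 ≡ 208 (mod 257)
145^4 ≡ 88 (mod 257)
145^8 ≡ 34 (mod 257)
145^16 ≡ 128 (mod 257)
145^32 ≡ 193 (mod 257)
145^64 ≡ 241 (mod 257)
145^128 ≡ 256 (mod 257)
145^256 ≡ 1 (mod 257) ✓
So ord_257(145) = 256, hence |⟨145⟩| = 256.
[(Z/257Z)^× : ⟨145⟩] = 256/256 = 1.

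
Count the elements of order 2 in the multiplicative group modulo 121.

φ(121) = φ(11^2) = 11·(11−1) = 110 = 2 · 5 · 11.
In a cyclic group of order 110, there are φ(d) elements of order d for each divisor d of 110, and zero for non-divisors.
2 | 110, and φ(2) = 2 − 1 = 1.

1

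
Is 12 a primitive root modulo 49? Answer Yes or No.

φ(49) = φ(7^2) = 7·(7−1) = 42 = 2 · 3 · 7.
12 is a primitive root mod 49 iff 12^(φ(49)/q) ≢ 1 for every prime q | φ(49), i.e. q ∈ {2, 3, 7}.
12^21 ≡ 48 (mod 49)  [q = 2: ≢ 1 ✓]
12^14 ≡ 18 (mod 49)  [q = 3: ≢ 1 ✓]
12^6 ≡ 22 (mod 49)  [q = 7: ≢ 1 ✓]
Every test exponent gives a nontrivial residue, hence 12 generates the full group.

Yes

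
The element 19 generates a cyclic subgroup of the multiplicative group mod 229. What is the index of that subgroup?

Since 19 ∈ (Z/229Z)^×, its order divides φ(229) = 229 − 1 = 228 = 2^2 · 3 · 19.
Divisors of 228: 1, 2, 3, 4, 6, 12, 19, 38, 57, 76, 114, 228.
Test each divisor d:
19^1 ≡ 19 (mod 229)
19^2 ≡ 132 (mod 229)
19^3 ≡ 218 (mod 229)
19^4 ≡ 20 (mod 229)
19^6 ≡ 121 (mod 229)
19^12 ≡ 214 (mod 229)
19^19 ≡ 94 (mod 229)
19^38 ≡ 134 (mod 229)
19^57 ≡ 1 (mod 229) ✓
The order of 19 is 57, so the subgroup it generates has 57 elements.
Index = |(Z/229Z)^×| / |⟨19⟩| = 228 / 57 = 4.

4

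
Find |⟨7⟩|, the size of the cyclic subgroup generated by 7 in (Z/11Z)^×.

ord(7) | φ(11) = 11 − 1 = 10 = 2 · 5.
Divisors of 10: 1, 2, 5, 10.
Evaluate successive powers at the divisors of 10:
7^1 ≡ 7
7^2 ≡ 5
7^5 ≡ 10
7^10 ≡ 1
The smallest such exponent is 10, so the order of 7 is 10.

10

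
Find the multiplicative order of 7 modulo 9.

3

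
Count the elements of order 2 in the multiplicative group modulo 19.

φ(19) = 19 − 1 = 18 = 2 · 3^2.
In a cyclic group of order 18, there are φ(d) elements of order d for each divisor d of 18, and zero for non-divisors.
2 | 18, and φ(2) = 2 − 1 = 1.

1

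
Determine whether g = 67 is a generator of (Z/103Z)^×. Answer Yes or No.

φ(103) = 103 − 1 = 102 = 2 · 3 · 17.
67 is a primitive root mod 103 iff 67^(φ(103)/q) ≢ 1 for every prime q | φ(103), i.e. q ∈ {2, 3, 17}.
67^51 ≡ 102 (mod 103)  [q = 2: ≢ 1 ✓]
67^34 ≡ 56 (mod 103)  [q = 3: ≢ 1 ✓]
67^6 ≡ 9 (mod 103)  [q = 17: ≢ 1 ✓]
Every test exponent gives a nontrivial residue, hence 67 generates the full group.

Yes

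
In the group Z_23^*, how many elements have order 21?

0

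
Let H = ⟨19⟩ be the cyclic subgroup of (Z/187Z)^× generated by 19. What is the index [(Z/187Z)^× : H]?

4

By Lagrange's theorem, ord_187(19) divides φ(187) = φ(11·17) = (11−1)·(17−1) = 10·16 = 160 = 2^5 · 5.
Divisors of 160: 1, 2, 4, 5, 8, 10, 16, 20, 32, 40, 80, 160.
Test each divisor d:
19^1 ≡ 19 (mod 187)
19^2 ≡ 174 (mod 187)
19^4 ≡ 169 (mod 187)
19^5 ≡ 32 (mod 187)
19^8 ≡ 137 (mod 187)
19^10 ≡ 89 (mod 187)
19^16 ≡ 69 (mod 187)
19^20 ≡ 67 (mod 187)
19^32 ≡ 86 (mod 187)
19^40 ≡ 1 (mod 187) ✓
So ord_187(19) = 40, hence |⟨19⟩| = 40.
Index = |(Z/187Z)^×| / |⟨19⟩| = 160 / 40 = 4.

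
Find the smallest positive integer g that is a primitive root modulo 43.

3

φ(43) = 43 − 1 = 42 = 2 · 3 · 7.
g is a primitive root iff g^(42/q) ≢ 1 (mod 43) for each prime q ∈ {2, 3, 7}.
g = 2: 2^21 ≡ 42; 2^14 ≡ 1 — hits 1, so not a primitive root.
g = 3: 3^21 ≡ 42; 3^14 ≡ 36; 3^6 ≡ 41 — none is 1, so 3 is a primitive root.
The smallest primitive root modulo 43 is 3.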